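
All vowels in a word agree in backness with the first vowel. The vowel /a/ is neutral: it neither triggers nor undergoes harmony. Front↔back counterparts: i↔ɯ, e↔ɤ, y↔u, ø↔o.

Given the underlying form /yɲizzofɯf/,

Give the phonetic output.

/o/ harmonizes with /y/ ([-back]) → [ø]
/ɯ/ harmonizes with /y/ ([-back]) → [i]

[yɲizzøfif]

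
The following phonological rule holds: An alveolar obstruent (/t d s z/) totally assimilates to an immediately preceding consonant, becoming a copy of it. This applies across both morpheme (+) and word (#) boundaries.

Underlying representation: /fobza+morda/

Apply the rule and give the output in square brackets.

[fobba+morra]

/z/ after /b/ → [b] (total assimilation)
/d/ after /r/ → [r] (total assimilation)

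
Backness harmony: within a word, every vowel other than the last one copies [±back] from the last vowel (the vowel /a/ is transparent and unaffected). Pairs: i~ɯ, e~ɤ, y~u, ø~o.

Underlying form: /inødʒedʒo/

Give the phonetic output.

[ɯnodʒɤdʒo]

/i/ harmonizes with /o/ ([+back]) → [ɯ]
/ø/ harmonizes with /o/ ([+back]) → [o]
/e/ harmonizes with /o/ ([+back]) → [ɤ]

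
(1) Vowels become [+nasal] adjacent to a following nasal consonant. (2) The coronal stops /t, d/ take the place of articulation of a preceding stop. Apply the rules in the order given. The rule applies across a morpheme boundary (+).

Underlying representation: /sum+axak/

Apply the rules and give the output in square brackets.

[sũm+axak]

Rule 1: /u/ before nasal /m/ → [ũ]
After rule 1: sũm+axak
Rule 2: no segment meets the rule's conditions; no change.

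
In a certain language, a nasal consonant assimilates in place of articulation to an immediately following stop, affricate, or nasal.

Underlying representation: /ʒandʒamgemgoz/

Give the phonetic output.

[ʒaɲdʒaŋgeŋgoz]

/n/ before /dʒ/ (palatal) → [ɲ]
/m/ before /g/ (velar) → [ŋ]
/m/ before /g/ (velar) → [ŋ]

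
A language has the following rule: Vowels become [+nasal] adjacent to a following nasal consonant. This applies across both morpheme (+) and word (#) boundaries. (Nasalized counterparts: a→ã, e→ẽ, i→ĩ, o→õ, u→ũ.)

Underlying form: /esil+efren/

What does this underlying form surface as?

[esil+efrẽn]

/e/ before nasal /n/ → [ẽ]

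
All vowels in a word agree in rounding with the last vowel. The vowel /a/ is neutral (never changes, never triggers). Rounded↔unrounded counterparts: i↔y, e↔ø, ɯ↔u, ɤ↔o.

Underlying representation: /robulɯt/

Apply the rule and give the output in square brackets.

/o/ harmonizes with /ɯ/ ([-round]) → [ɤ]
/u/ harmonizes with /ɯ/ ([-round]) → [ɯ]

[rɤbɯlɯt]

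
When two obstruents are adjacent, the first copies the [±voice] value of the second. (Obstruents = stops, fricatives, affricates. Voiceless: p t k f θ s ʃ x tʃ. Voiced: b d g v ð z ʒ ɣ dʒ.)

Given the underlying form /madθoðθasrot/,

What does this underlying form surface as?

[matθoθθasrot]

/d/ before /θ/ (voiceless) → [t]
/ð/ before /θ/ (voiceless) → [θ]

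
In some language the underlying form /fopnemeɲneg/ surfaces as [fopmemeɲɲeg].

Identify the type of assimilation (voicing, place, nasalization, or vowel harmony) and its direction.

place assimilation, progressive

/n/→[m] /n/→[ɲ].
Each target copies a feature from the preceding segment, so the direction is progressive.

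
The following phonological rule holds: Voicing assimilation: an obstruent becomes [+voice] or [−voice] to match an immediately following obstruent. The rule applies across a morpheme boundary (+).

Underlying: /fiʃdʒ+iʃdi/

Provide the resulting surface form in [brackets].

/ʃ/ before /dʒ/ (voiced) → [ʒ]
/ʃ/ before /d/ (voiced) → [ʒ]

[fiʒdʒ+iʒdi]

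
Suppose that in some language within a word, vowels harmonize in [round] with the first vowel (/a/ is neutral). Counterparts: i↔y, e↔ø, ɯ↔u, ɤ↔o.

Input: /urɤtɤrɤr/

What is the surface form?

/ɤ/ harmonizes with /u/ ([+round]) → [o]
/ɤ/ harmonizes with /u/ ([+round]) → [o]
/ɤ/ harmonizes with /u/ ([+round]) → [o]

[urotoror]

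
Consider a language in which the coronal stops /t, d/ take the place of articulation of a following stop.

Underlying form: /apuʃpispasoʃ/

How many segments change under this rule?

No segment meets the rule's conditions.

0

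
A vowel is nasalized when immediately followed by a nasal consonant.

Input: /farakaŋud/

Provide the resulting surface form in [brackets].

/a/ before nasal /ŋ/ → [ã]

[farakãŋud]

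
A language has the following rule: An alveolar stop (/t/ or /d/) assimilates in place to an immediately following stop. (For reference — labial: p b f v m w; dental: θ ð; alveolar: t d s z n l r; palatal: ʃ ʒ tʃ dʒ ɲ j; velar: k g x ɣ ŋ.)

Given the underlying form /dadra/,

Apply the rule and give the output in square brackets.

no segment meets the rule's conditions; no change.

[dadra]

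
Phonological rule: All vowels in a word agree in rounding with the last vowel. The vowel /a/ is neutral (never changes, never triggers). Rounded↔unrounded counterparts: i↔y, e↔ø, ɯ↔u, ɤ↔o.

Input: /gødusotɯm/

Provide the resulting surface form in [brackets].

[gedɯsɤtɯm]

/ø/ harmonizes with /ɯ/ ([-round]) → [e]
/u/ harmonizes with /ɯ/ ([-round]) → [ɯ]
/o/ harmonizes with /ɯ/ ([-round]) → [ɤ]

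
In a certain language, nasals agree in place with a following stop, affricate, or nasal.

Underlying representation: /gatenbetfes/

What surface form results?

[gatembetfes]

/n/ before /b/ (labial) → [m]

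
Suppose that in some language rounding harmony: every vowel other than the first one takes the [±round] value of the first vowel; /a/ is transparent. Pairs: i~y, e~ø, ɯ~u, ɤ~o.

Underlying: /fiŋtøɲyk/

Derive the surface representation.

/ø/ harmonizes with /i/ ([-round]) → [e]
/y/ harmonizes with /i/ ([-round]) → [i]

[fiŋteɲik]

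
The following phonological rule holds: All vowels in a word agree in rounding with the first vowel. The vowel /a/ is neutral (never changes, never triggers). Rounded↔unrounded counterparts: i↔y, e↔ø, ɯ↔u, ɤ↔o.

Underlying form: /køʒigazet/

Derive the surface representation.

[køʒygazøt]

/i/ harmonizes with /ø/ ([+round]) → [y]
/e/ harmonizes with /ø/ ([+round]) → [ø]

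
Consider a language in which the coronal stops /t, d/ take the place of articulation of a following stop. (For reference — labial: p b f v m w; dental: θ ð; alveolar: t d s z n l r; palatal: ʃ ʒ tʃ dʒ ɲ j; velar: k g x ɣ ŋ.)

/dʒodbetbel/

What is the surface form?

[dʒobbepbel]

/d/ before /b/ (labial) → [b]
/t/ before /b/ (labial) → [p]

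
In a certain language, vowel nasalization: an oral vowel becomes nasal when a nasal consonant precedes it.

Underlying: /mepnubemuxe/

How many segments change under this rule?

/e/ after nasal /m/ → [ẽ]
/u/ after nasal /n/ → [ũ]
/u/ after nasal /m/ → [ũ]
3 segments change.

3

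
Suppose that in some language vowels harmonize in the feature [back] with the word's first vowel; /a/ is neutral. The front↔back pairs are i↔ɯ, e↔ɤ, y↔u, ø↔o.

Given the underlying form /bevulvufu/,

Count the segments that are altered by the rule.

/u/ harmonizes with /e/ ([-back]) → [y]
/u/ harmonizes with /e/ ([-back]) → [y]
/u/ harmonizes with /e/ ([-back]) → [y]
3 segments change.

3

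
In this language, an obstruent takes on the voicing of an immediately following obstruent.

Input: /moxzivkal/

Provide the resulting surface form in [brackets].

[moɣzifkal]

/x/ before /z/ (voiced) → [ɣ]
/v/ before /k/ (voiceless) → [f]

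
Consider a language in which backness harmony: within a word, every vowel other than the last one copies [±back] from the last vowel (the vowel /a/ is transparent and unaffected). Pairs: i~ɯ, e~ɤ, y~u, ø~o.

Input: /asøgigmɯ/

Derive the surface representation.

[asogɯgmɯ]

/ø/ harmonizes with /ɯ/ ([+back]) → [o]
/i/ harmonizes with /ɯ/ ([+back]) → [ɯ]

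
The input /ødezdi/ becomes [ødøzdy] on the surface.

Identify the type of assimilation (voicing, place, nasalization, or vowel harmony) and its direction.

vowel harmony, progressive

/e/→[ø] /i/→[y].
Vowels agree with the first vowel, so the harmony is progressive.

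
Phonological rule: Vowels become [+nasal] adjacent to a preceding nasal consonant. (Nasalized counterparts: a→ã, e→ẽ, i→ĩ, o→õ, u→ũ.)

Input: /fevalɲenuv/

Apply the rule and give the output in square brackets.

/e/ after nasal /ɲ/ → [ẽ]
/u/ after nasal /n/ → [ũ]

[fevalɲẽnũv]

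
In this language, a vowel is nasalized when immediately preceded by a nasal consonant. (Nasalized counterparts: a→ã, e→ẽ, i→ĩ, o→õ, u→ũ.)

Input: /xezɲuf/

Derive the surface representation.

/u/ after nasal /ɲ/ → [ũ]

[xezɲũf]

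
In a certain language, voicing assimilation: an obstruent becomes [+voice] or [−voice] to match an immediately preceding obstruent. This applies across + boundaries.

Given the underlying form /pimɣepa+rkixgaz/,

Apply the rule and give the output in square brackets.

[pimɣepa+rkixkaz]

/g/ after /x/ (voiceless) → [k]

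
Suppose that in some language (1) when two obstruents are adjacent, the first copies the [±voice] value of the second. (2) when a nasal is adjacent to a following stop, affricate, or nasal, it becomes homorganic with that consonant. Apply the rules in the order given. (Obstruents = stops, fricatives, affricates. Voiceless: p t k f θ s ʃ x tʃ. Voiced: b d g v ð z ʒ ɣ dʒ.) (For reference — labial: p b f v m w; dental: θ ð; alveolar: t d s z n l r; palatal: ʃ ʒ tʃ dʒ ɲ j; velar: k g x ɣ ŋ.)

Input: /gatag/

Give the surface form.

[gatag]

Rule 1: no segment meets the rule's conditions; no change.
After rule 1: gatag
Rule 2: no segment meets the rule's conditions; no change.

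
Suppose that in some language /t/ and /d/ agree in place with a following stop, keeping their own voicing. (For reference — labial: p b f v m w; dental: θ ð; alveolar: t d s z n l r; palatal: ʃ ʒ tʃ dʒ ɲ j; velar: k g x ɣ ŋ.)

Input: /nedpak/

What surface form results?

/d/ before /p/ (labial) → [b]

[nebpak]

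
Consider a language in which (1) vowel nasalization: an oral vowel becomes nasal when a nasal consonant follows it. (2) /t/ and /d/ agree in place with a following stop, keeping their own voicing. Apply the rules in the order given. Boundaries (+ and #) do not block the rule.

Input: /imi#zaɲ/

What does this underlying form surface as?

[ĩmi#zãɲ]

Rule 1: /i/ before nasal /m/ → [ĩ]
Rule 1: /a/ before nasal /ɲ/ → [ã]
After rule 1: ĩmi#zãɲ
Rule 2: no segment meets the rule's conditions; no change.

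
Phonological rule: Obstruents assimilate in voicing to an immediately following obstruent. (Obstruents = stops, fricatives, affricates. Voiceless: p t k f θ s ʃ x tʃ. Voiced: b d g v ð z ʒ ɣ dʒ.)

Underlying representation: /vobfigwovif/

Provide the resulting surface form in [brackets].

/b/ before /f/ (voiceless) → [p]

[vopfigwovif]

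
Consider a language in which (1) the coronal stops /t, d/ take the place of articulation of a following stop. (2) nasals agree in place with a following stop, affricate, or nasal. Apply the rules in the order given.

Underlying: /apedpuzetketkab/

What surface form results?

Rule 1: /d/ before /p/ (labial) → [b]
Rule 1: /t/ before /k/ (velar) → [k]
Rule 1: /t/ before /k/ (velar) → [k]
After rule 1: apebpuzekkekkab
Rule 2: no segment meets the rule's conditions; no change.

[apebpuzekkekkab]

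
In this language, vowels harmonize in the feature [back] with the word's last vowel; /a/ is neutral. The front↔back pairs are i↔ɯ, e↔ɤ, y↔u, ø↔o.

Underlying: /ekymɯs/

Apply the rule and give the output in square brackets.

/e/ harmonizes with /ɯ/ ([+back]) → [ɤ]
/y/ harmonizes with /ɯ/ ([+back]) → [u]

[ɤkumɯs]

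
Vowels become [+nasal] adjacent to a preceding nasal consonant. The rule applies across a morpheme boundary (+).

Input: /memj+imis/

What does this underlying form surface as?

/e/ after nasal /m/ → [ẽ]
/i/ after nasal /m/ → [ĩ]

[mẽmj+imĩs]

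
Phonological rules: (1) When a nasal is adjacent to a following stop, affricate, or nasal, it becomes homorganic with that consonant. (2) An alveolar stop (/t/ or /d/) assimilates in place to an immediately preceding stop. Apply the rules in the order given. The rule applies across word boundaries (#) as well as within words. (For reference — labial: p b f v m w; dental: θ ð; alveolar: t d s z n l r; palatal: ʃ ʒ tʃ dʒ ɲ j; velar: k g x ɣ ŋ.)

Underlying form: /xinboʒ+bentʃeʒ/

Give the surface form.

[ximboʒ+beɲtʃeʒ]

Rule 1: /n/ before /b/ (labial) → [m]
Rule 1: /n/ before /tʃ/ (palatal) → [ɲ]
After rule 1: ximboʒ+beɲtʃeʒ
Rule 2: no segment meets the rule's conditions; no change.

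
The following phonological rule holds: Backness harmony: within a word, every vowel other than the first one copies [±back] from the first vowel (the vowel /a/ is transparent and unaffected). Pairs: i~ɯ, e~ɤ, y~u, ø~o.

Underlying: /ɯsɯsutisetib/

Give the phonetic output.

[ɯsɯsutɯsɤtɯb]

/i/ harmonizes with /ɯ/ ([+back]) → [ɯ]
/e/ harmonizes with /ɯ/ ([+back]) → [ɤ]
/i/ harmonizes with /ɯ/ ([+back]) → [ɯ]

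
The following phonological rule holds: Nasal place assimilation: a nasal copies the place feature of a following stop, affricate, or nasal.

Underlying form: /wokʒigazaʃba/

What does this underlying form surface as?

[wokʒigazaʃba]

no segment meets the rule's conditions; no change.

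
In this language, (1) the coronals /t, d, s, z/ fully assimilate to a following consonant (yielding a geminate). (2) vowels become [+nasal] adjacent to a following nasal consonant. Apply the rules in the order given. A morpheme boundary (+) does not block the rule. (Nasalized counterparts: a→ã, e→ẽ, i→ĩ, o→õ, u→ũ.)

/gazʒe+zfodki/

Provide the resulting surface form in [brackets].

[gaʒʒe+ffokki]

Rule 1: /z/ before /ʒ/ → [ʒ] (total assimilation)
Rule 1: /z/ before /f/ → [f] (total assimilation)
Rule 1: /d/ before /k/ → [k] (total assimilation)
After rule 1: gaʒʒe+ffokki
Rule 2: no segment meets the rule's conditions; no change.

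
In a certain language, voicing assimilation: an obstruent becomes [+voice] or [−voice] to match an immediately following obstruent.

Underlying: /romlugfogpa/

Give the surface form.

/g/ before /f/ (voiceless) → [k]
/g/ before /p/ (voiceless) → [k]

[romlukfokpa]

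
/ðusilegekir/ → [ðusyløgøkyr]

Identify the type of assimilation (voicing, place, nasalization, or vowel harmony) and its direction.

vowel harmony, progressive

/i/→[y] /e/→[ø] /e/→[ø] /i/→[y].
Vowels agree with the first vowel, so the harmony is progressive.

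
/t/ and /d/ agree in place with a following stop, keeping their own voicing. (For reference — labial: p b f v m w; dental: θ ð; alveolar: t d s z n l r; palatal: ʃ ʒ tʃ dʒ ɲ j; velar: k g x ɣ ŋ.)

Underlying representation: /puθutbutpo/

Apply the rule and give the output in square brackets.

/t/ before /b/ (labial) → [p]
/t/ before /p/ (labial) → [p]

[puθupbuppo]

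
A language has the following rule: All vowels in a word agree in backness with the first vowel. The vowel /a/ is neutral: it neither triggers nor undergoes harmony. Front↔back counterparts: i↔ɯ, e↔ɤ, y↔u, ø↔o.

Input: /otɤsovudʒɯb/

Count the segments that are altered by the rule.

0

No segment meets the rule's conditions.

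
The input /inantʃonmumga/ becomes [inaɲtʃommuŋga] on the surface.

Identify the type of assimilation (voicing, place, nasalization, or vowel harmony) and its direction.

place assimilation, regressive

/n/→[ɲ] /n/→[m] /m/→[ŋ].
Each target copies a feature from the following segment, so the direction is regressive.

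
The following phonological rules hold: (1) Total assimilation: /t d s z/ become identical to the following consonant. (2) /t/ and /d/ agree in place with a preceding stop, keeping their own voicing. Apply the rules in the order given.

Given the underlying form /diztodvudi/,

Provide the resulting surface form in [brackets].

[dittovvudi]

Rule 1: /z/ before /t/ → [t] (total assimilation)
Rule 1: /d/ before /v/ → [v] (total assimilation)
After rule 1: dittovvudi
Rule 2: no segment meets the rule's conditions; no change.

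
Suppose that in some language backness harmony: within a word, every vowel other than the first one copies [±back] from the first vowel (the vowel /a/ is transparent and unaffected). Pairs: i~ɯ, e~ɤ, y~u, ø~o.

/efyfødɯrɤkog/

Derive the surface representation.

[efyfødirekøg]

/ɯ/ harmonizes with /e/ ([-back]) → [i]
/ɤ/ harmonizes with /e/ ([-back]) → [e]
/o/ harmonizes with /e/ ([-back]) → [ø]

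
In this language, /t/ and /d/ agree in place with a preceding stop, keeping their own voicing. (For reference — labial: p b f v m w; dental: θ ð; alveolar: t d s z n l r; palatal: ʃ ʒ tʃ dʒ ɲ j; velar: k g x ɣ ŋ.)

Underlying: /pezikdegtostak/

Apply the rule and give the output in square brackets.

/d/ after /k/ (velar) → [g]
/t/ after /g/ (velar) → [k]

[pezikgegkostak]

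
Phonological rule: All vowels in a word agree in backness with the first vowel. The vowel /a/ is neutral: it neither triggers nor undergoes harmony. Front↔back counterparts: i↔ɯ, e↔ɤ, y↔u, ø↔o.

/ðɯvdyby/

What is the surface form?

[ðɯvdubu]

/y/ harmonizes with /ɯ/ ([+back]) → [u]
/y/ harmonizes with /ɯ/ ([+back]) → [u]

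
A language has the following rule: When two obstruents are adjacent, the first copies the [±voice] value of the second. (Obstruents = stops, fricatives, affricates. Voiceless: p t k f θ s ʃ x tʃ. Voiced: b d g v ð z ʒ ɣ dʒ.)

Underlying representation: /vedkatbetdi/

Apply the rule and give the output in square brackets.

[vetkadbeddi]

/d/ before /k/ (voiceless) → [t]
/t/ before /b/ (voiced) → [d]
/t/ before /d/ (voiced) → [d]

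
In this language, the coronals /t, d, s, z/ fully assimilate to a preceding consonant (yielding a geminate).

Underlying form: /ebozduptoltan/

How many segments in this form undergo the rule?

3

/d/ after /z/ → [z] (total assimilation)
/t/ after /p/ → [p] (total assimilation)
/t/ after /l/ → [l] (total assimilation)
3 segments change.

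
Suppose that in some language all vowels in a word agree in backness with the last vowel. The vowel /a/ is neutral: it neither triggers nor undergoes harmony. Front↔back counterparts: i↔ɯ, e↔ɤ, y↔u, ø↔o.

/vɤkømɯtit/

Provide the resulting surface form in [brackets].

[vekømitit]

/ɤ/ harmonizes with /i/ ([-back]) → [e]
/ɯ/ harmonizes with /i/ ([-back]) → [i]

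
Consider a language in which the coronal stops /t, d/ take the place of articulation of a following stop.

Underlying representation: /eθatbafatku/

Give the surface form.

[eθapbafakku]

/t/ before /b/ (labial) → [p]
/t/ before /k/ (velar) → [k]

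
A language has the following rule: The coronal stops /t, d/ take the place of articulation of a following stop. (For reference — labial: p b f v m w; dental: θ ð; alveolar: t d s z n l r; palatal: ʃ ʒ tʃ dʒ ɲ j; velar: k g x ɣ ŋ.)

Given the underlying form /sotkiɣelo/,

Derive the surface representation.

[sokkiɣelo]

/t/ before /k/ (velar) → [k]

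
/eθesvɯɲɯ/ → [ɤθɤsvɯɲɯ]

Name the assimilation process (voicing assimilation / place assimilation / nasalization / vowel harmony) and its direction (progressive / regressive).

/e/→[ɤ] /e/→[ɤ].
Vowels agree with the last vowel, so the harmony is regressive.

vowel harmony, regressive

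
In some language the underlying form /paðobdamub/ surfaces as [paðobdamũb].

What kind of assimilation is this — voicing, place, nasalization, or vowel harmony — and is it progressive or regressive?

/u/→[ũ].
Each target copies a feature from the preceding segment, so the direction is progressive.

nasalization, progressive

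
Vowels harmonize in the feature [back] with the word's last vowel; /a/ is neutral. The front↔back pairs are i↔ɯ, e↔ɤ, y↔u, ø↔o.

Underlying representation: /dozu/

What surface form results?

no segment meets the rule's conditions; no change.

[dozu]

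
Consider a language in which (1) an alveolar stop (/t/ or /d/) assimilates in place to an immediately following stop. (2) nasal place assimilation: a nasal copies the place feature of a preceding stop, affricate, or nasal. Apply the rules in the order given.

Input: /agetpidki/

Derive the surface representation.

[ageppigki]

Rule 1: /t/ before /p/ (labial) → [p]
Rule 1: /d/ before /k/ (velar) → [g]
After rule 1: ageppigki
Rule 2: no segment meets the rule's conditions; no change.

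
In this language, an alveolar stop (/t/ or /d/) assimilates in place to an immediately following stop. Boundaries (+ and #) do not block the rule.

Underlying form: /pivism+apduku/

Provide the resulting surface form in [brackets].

no segment meets the rule's conditions; no change.

[pivism+apduku]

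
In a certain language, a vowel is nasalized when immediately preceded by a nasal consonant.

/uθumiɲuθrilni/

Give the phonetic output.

/i/ after nasal /m/ → [ĩ]
/u/ after nasal /ɲ/ → [ũ]
/i/ after nasal /n/ → [ĩ]

[uθumĩɲũθrilnĩ]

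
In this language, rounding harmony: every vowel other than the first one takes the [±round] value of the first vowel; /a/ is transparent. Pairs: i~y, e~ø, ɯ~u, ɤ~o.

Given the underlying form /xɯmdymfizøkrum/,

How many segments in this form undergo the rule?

/y/ harmonizes with /ɯ/ ([-round]) → [i]
/ø/ harmonizes with /ɯ/ ([-round]) → [e]
/u/ harmonizes with /ɯ/ ([-round]) → [ɯ]
3 segments change.

3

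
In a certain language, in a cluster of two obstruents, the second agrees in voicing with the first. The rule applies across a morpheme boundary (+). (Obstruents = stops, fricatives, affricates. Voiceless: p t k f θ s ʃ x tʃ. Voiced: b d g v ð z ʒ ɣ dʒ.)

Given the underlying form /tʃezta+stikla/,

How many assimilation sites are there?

/t/ after /z/ (voiced) → [d]
1 segment changes.

1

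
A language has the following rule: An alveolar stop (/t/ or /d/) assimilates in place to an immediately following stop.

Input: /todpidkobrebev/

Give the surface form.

[tobpigkobrebev]

/d/ before /p/ (labial) → [b]
/d/ before /k/ (velar) → [g]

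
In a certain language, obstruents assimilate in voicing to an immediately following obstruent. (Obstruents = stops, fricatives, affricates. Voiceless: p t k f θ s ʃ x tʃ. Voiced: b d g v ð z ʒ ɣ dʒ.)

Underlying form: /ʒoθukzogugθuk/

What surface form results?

/k/ before /z/ (voiced) → [g]
/g/ before /θ/ (voiceless) → [k]

[ʒoθugzogukθuk]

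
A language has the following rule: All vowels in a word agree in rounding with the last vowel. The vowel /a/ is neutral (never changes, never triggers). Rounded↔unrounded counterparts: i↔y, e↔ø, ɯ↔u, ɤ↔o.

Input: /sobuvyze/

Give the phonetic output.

[sɤbɯvize]

/o/ harmonizes with /e/ ([-round]) → [ɤ]
/u/ harmonizes with /e/ ([-round]) → [ɯ]
/y/ harmonizes with /e/ ([-round]) → [i]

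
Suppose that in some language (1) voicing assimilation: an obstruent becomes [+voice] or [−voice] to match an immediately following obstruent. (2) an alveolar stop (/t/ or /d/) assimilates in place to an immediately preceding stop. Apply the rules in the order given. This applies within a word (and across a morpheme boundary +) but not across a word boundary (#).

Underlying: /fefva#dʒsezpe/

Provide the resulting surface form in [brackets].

[fevva#tʃsespe]

Rule 1: /f/ before /v/ (voiced) → [v]
Rule 1: /dʒ/ before /s/ (voiceless) → [tʃ]
Rule 1: /z/ before /p/ (voiceless) → [s]
After rule 1: fevva#tʃsespe
Rule 2: no segment meets the rule's conditions; no change.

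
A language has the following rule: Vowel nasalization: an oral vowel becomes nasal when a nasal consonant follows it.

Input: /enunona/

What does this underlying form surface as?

[ẽnũnõna]

/e/ before nasal /n/ → [ẽ]
/u/ before nasal /n/ → [ũ]
/o/ before nasal /n/ → [õ]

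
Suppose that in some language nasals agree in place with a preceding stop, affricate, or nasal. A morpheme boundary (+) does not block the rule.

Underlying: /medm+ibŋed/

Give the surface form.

[medn+ibmed]

/m/ after /d/ (alveolar) → [n]
/ŋ/ after /b/ (labial) → [m]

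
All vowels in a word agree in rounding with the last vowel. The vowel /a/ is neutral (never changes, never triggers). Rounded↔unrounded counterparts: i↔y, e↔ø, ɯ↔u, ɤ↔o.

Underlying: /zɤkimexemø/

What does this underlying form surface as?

[zokymøxømø]

/ɤ/ harmonizes with /ø/ ([+round]) → [o]
/i/ harmonizes with /ø/ ([+round]) → [y]
/e/ harmonizes with /ø/ ([+round]) → [ø]
/e/ harmonizes with /ø/ ([+round]) → [ø]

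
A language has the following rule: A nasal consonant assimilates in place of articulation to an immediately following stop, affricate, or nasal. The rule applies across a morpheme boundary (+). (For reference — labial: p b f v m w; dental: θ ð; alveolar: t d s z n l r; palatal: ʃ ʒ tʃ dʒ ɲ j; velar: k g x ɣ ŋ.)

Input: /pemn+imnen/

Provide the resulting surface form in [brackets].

[penn+innen]

/m/ before /n/ (alveolar) → [n]
/m/ before /n/ (alveolar) → [n]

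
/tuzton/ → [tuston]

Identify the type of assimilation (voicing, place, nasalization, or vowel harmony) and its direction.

voicing assimilation, regressive

/z/→[s].
Each target copies a feature from the following segment, so the direction is regressive.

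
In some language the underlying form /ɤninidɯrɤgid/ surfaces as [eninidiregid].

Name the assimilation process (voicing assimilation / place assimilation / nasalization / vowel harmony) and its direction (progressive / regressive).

/ɤ/→[e] /ɯ/→[i] /ɤ/→[e].
Vowels agree with the last vowel, so the harmony is regressive.

vowel harmony, regressive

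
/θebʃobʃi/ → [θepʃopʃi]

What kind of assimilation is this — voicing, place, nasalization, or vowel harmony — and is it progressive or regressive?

/b/→[p] /b/→[p].
Each target copies a feature from the following segment, so the direction is regressive.

voicing assimilation, regressive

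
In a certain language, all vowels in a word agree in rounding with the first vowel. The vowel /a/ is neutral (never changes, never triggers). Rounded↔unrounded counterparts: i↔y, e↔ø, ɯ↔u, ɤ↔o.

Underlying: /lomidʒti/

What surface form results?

[lomydʒty]

/i/ harmonizes with /o/ ([+round]) → [y]
/i/ harmonizes with /o/ ([+round]) → [y]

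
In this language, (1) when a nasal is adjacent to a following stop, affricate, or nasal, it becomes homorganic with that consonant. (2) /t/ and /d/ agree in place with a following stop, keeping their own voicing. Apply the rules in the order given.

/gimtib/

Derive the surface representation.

Rule 1: /m/ before /t/ (alveolar) → [n]
After rule 1: gintib
Rule 2: no segment meets the rule's conditions; no change.

[gintib]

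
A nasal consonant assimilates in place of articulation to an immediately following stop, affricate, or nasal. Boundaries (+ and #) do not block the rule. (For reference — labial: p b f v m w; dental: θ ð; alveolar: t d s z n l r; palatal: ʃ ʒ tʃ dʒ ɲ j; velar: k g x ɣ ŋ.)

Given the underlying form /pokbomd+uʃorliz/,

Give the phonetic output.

/m/ before /d/ (alveolar) → [n]

[pokbond+uʃorliz]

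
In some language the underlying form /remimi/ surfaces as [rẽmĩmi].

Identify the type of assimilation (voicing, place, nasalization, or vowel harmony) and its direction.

/e/→[ẽ] /i/→[ĩ].
Each target copies a feature from the following segment, so the direction is regressive.

nasalization, regressive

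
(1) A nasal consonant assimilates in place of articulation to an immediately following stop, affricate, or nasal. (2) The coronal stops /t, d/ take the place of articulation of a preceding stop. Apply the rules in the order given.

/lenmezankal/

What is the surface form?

[lemmezaŋkal]

Rule 1: /n/ before /m/ (labial) → [m]
Rule 1: /n/ before /k/ (velar) → [ŋ]
After rule 1: lemmezaŋkal
Rule 2: no segment meets the rule's conditions; no change.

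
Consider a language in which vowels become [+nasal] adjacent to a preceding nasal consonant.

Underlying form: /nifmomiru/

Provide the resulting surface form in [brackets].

/i/ after nasal /n/ → [ĩ]
/o/ after nasal /m/ → [õ]
/i/ after nasal /m/ → [ĩ]

[nĩfmõmĩru]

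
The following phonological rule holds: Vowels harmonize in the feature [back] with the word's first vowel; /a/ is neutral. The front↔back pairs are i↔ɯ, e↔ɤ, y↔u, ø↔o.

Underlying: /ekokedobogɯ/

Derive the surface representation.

[ekøkedøbøgi]

/o/ harmonizes with /e/ ([-back]) → [ø]
/o/ harmonizes with /e/ ([-back]) → [ø]
/o/ harmonizes with /e/ ([-back]) → [ø]
/ɯ/ harmonizes with /e/ ([-back]) → [i]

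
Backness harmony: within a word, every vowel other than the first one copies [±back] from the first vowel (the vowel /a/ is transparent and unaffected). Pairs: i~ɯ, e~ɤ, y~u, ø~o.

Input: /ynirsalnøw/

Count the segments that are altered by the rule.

0

No segment meets the rule's conditions.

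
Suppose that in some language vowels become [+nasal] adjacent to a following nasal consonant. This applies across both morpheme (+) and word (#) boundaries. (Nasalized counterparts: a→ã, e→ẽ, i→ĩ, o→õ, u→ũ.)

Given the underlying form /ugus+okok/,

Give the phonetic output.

[ugus+okok]

no segment meets the rule's conditions; no change.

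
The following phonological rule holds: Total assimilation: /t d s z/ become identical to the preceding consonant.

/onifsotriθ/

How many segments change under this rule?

1

/s/ after /f/ → [f] (total assimilation)
1 segment changes.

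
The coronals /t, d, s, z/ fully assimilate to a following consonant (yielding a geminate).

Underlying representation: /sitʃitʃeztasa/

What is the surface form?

/z/ before /t/ → [t] (total assimilation)

[sitʃitʃettasa]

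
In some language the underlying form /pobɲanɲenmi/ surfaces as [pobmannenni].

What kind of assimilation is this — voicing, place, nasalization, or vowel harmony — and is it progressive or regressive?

place assimilation, progressive

/ɲ/→[m] /ɲ/→[n] /m/→[n].
Each target copies a feature from the preceding segment, so the direction is progressive.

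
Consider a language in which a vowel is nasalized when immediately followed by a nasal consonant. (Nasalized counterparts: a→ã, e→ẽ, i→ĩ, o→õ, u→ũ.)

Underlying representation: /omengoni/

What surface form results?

[õmẽngõni]

/o/ before nasal /m/ → [õ]
/e/ before nasal /n/ → [ẽ]
/o/ before nasal /n/ → [õ]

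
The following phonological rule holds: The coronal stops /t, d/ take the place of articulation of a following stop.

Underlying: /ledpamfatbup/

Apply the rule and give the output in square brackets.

/d/ before /p/ (labial) → [b]
/t/ before /b/ (labial) → [p]

[lebpamfapbup]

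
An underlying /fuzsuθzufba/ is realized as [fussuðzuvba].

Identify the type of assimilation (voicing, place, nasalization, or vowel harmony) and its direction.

/z/→[s] /θ/→[ð] /f/→[v].
Each target copies a feature from the following segment, so the direction is regressive.

voicing assimilation, regressive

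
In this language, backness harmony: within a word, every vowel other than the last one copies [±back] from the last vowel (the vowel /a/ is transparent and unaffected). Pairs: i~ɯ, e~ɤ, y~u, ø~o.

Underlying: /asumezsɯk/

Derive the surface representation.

/e/ harmonizes with /ɯ/ ([+back]) → [ɤ]

[asumɤzsɯk]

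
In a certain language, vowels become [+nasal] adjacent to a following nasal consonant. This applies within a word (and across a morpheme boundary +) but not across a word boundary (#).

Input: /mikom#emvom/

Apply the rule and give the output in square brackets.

[mikõm#ẽmvõm]

/o/ before nasal /m/ → [õ]
/e/ before nasal /m/ → [ẽ]
/o/ before nasal /m/ → [õ]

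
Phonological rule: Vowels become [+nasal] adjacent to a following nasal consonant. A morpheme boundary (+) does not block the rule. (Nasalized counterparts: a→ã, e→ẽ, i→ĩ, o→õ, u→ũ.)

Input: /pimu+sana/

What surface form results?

/i/ before nasal /m/ → [ĩ]
/a/ before nasal /n/ → [ã]

[pĩmu+sãna]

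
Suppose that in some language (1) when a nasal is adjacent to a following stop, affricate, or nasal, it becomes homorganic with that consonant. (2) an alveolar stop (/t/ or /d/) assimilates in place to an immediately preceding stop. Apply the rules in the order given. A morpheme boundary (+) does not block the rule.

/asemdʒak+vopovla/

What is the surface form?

Rule 1: /m/ before /dʒ/ (palatal) → [ɲ]
After rule 1: aseɲdʒak+vopovla
Rule 2: no segment meets the rule's conditions; no change.

[aseɲdʒak+vopovla]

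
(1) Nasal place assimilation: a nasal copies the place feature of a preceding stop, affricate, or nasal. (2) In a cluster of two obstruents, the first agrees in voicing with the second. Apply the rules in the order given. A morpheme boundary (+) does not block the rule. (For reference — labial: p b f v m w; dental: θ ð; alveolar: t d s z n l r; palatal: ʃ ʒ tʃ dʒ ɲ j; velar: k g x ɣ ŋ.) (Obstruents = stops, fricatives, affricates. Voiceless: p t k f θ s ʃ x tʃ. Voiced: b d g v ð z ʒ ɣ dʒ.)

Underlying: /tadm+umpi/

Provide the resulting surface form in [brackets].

[tadn+umpi]

Rule 1: /m/ after /d/ (alveolar) → [n]
After rule 1: tadn+umpi
Rule 2: no segment meets the rule's conditions; no change.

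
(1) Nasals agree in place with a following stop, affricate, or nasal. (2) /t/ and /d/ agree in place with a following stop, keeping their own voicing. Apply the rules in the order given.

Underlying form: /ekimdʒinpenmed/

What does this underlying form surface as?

[ekiɲdʒimpemmed]

Rule 1: /m/ before /dʒ/ (palatal) → [ɲ]
Rule 1: /n/ before /p/ (labial) → [m]
Rule 1: /n/ before /m/ (labial) → [m]
After rule 1: ekiɲdʒimpemmed
Rule 2: no segment meets the rule's conditions; no change.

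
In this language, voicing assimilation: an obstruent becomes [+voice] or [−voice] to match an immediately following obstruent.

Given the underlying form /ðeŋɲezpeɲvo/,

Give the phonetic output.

[ðeŋɲespeɲvo]

/z/ before /p/ (voiceless) → [s]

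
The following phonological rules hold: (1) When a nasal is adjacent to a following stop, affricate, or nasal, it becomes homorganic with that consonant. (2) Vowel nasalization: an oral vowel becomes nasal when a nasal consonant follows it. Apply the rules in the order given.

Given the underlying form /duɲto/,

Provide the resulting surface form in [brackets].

Rule 1: /ɲ/ before /t/ (alveolar) → [n]
After rule 1: dunto
Rule 2: /u/ before nasal /n/ → [ũ]

[dũnto]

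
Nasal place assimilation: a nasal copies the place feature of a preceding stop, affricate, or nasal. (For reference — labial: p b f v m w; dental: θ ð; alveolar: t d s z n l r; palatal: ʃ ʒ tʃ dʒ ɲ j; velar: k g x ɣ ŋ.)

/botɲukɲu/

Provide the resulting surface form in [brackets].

/ɲ/ after /t/ (alveolar) → [n]
/ɲ/ after /k/ (velar) → [ŋ]

[botnukŋu]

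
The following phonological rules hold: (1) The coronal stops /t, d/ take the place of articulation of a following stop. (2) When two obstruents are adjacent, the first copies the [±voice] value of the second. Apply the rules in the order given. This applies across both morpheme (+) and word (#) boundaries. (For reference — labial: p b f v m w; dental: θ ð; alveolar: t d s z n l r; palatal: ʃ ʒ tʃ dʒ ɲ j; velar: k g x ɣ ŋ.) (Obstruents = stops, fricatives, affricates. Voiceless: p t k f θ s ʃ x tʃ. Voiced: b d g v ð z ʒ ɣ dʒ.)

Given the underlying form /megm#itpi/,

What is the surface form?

[megm#ippi]

Rule 1: /t/ before /p/ (labial) → [p]
After rule 1: megm#ippi
Rule 2: no segment meets the rule's conditions; no change.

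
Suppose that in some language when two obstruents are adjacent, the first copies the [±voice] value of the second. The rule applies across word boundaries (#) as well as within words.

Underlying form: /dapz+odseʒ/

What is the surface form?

[dabz+otseʒ]

/p/ before /z/ (voiced) → [b]
/d/ before /s/ (voiceless) → [t]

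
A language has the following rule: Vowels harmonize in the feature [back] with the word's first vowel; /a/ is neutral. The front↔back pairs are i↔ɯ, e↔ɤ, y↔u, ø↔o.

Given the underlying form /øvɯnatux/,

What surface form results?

/ɯ/ harmonizes with /ø/ ([-back]) → [i]
/u/ harmonizes with /ø/ ([-back]) → [y]

[øvinatyx]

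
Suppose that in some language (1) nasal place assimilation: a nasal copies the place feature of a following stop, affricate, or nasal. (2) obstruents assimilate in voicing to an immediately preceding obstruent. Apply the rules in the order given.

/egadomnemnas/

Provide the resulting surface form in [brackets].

Rule 1: /m/ before /n/ (alveolar) → [n]
Rule 1: /m/ before /n/ (alveolar) → [n]
After rule 1: egadonnennas
Rule 2: no segment meets the rule's conditions; no change.

[egadonnennas]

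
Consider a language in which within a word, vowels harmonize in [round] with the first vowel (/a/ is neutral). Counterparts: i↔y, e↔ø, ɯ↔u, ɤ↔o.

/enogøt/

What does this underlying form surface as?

/o/ harmonizes with /e/ ([-round]) → [ɤ]
/ø/ harmonizes with /e/ ([-round]) → [e]

[enɤget]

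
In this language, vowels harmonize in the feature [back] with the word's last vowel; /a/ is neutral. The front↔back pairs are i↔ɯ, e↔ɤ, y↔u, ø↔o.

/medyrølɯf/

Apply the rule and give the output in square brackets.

[mɤdurolɯf]

/e/ harmonizes with /ɯ/ ([+back]) → [ɤ]
/y/ harmonizes with /ɯ/ ([+back]) → [u]
/ø/ harmonizes with /ɯ/ ([+back]) → [o]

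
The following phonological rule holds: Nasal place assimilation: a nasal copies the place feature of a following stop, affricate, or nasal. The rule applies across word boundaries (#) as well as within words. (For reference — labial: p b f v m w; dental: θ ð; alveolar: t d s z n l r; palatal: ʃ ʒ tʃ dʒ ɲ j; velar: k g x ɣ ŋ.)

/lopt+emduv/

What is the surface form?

[lopt+enduv]

/m/ before /d/ (alveolar) → [n]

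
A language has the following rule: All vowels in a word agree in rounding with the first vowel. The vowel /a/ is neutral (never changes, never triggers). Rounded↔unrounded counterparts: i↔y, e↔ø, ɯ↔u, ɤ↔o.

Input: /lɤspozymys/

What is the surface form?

[lɤspɤzimis]

/o/ harmonizes with /ɤ/ ([-round]) → [ɤ]
/y/ harmonizes with /ɤ/ ([-round]) → [i]
/y/ harmonizes with /ɤ/ ([-round]) → [i]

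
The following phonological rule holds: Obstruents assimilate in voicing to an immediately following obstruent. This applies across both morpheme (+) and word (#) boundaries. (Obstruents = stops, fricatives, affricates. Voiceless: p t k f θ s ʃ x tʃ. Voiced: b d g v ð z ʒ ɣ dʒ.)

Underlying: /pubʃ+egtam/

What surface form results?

[pupʃ+ektam]

/b/ before /ʃ/ (voiceless) → [p]
/g/ before /t/ (voiceless) → [k]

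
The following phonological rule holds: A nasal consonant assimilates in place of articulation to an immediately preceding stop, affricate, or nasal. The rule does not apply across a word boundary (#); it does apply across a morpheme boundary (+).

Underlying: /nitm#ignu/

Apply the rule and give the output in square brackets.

[nitn#igŋu]

/m/ after /t/ (alveolar) → [n]
/n/ after /g/ (velar) → [ŋ]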